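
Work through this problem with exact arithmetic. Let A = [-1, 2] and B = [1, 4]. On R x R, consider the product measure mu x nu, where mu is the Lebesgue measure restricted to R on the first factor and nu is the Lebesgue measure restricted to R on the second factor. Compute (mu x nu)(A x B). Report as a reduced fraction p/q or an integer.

For a measurable rectangle A x B, the product measure satisfies
  (mu x nu)(A x B) = mu(A) * nu(B).
  mu(A) = 3.
  nu(B) = 3.
  (mu x nu)(A x B) = 3 * 3 = 9.

9


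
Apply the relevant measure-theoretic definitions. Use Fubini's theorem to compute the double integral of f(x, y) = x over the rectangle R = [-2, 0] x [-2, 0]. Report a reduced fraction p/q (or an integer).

f(x, y) is a tensor product of a function of x and a function of y, and both factors are bounded continuous (hence Lebesgue integrable) on the rectangle, so Fubini's theorem applies:
  integral_R f d(m x m) = (integral_a1^b1 x dx) * (integral_a2^b2 1 dy).
Inner integral in x: integral_{-2}^{0} x dx = (0^2 - (-2)^2)/2
  = -2.
Inner integral in y: integral_{-2}^{0} 1 dy = (0^1 - (-2)^1)/1
  = 2.
Product: (-2) * (2) = -4.

-4


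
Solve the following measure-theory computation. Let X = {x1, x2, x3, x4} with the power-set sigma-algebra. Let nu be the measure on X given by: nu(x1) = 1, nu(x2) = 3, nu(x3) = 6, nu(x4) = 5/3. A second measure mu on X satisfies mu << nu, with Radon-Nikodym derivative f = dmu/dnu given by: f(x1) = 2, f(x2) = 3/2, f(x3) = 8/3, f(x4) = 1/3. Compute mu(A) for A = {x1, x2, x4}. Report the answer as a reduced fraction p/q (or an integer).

By the defining property of the Radon-Nikodym derivative, for every measurable set A,
  mu(A) = integral_A f dnu.
Since nu is a discrete measure concentrated on the atoms of X, the integral over A reduces to the sum
  mu(A) = sum_{x in A} f(x) * nu({x}).
Computing each term:
  x1: f(x1) * nu(x1) = 2 * 1 = 2.
  x2: f(x2) * nu(x2) = 3/2 * 3 = 9/2.
  x4: f(x4) * nu(x4) = 1/3 * 5/3 = 5/9.
Summing: mu(A) = 2 + 9/2 + 5/9 = 127/18.

127/18


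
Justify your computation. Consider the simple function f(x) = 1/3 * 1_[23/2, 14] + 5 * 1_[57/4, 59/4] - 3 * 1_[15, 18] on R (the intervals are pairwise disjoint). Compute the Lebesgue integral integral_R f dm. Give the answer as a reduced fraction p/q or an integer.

For a simple function f = sum_i c_i * 1_{A_i} with disjoint A_i,
  integral f dm = sum_i c_i * m(A_i).
Lengths of the A_i:
  m(A_1) = 14 - 23/2 = 5/2.
  m(A_2) = 59/4 - 57/4 = 1/2.
  m(A_3) = 18 - 15 = 3.
Contributions c_i * m(A_i):
  (1/3) * (5/2) = 5/6.
  (5) * (1/2) = 5/2.
  (-3) * (3) = -9.
Total: 5/6 + 5/2 - 9 = -17/3.

-17/3


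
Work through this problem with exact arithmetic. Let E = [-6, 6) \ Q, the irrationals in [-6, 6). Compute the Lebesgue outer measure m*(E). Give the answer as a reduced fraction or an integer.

The interval I = [-6, 6) has m(I) = 6 - (-6) = 12 (endpoints are measure-zero, so open/closed/half-open agree). Write I = (I cap Q) u (I \ Q). The rationals in I are countable, so m*(I cap Q) = 0 (cover each rational by intervals whose total length is arbitrarily small). By countable subadditivity m*(I) <= m*(I cap Q) + m*(I \ Q), hence m*(I \ Q) >= m(I) = 12. The reverse inequality m*(I \ Q) <= m*(I) = 12 is trivial since (I \ Q) is a subset of I. Therefore m*(I \ Q) = 12.

12


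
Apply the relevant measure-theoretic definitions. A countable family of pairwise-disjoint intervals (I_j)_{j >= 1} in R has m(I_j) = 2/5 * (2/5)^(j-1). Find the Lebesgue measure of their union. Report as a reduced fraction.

By countable additivity of the Lebesgue measure on pairwise disjoint measurable sets,
  m(union_{j >= 1} I_j) = sum_{j >= 1} m(I_j) = sum_{j >= 1} a * r^(j-1),
  with a = 2/5 and r = 2/5.
Since 0 < r = 2/5 < 1, the geometric series converges:
  sum_{j >= 1} a * r^(j-1) = a / (1 - r).
  = 2/5 / (1 - 2/5)
  = 2/5 / (3/5)
  = 2/3.

2/3


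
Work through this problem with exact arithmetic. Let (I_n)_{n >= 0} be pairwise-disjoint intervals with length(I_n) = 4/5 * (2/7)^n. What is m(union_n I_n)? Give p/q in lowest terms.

By countable additivity of the Lebesgue measure on pairwise disjoint measurable sets,
  m(union_{n >= 0} I_n) = sum_{n >= 0} m(I_n) = sum_{n >= 0} a * r^n,
  with a = 4/5 and r = 2/7.
Since 0 < r = 2/7 < 1, the geometric series converges:
  sum_{n >= 0} a * r^n = a / (1 - r).
  = 4/5 / (1 - 2/7)
  = 4/5 / (5/7)
  = 28/25.

28/25


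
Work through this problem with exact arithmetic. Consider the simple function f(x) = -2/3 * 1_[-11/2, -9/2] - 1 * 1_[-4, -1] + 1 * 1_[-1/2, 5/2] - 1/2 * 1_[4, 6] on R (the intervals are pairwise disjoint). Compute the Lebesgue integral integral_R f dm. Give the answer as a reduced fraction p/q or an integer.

For a simple function f = sum_i c_i * 1_{A_i} with disjoint A_i,
  integral f dm = sum_i c_i * m(A_i).
Lengths of the A_i:
  m(A_1) = -9/2 - (-11/2) = 1.
  m(A_2) = -1 - (-4) = 3.
  m(A_3) = 5/2 - (-1/2) = 3.
  m(A_4) = 6 - 4 = 2.
Contributions c_i * m(A_i):
  (-2/3) * (1) = -2/3.
  (-1) * (3) = -3.
  (1) * (3) = 3.
  (-1/2) * (2) = -1.
Total: -2/3 - 3 + 3 - 1 = -5/3.

-5/3


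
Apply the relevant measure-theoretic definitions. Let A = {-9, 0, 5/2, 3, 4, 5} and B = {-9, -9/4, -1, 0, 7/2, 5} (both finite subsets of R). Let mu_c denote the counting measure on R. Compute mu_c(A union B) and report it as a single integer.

Counting measure on a finite set equals cardinality. By inclusion-exclusion, |A union B| = |A| + |B| - |A cap B|.
|A| = 6, |B| = 6, |A cap B| = 3.
So mu_c(A union B) = 6 + 6 - 3 = 9.

9


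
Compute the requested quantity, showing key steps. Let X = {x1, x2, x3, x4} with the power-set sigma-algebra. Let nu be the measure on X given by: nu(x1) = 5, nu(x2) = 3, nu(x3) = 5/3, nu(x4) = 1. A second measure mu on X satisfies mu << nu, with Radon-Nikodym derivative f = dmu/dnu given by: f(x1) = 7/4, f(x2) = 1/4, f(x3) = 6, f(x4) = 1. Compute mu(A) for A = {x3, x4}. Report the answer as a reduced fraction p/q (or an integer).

By the defining property of the Radon-Nikodym derivative, for every measurable set A,
  mu(A) = integral_A f dnu.
Since nu is a discrete measure concentrated on the atoms of X, the integral over A reduces to the sum
  mu(A) = sum_{x in A} f(x) * nu({x}).
Computing each term:
  x3: f(x3) * nu(x3) = 6 * 5/3 = 10.
  x4: f(x4) * nu(x4) = 1 * 1 = 1.
Summing: mu(A) = 10 + 1 = 11.

11


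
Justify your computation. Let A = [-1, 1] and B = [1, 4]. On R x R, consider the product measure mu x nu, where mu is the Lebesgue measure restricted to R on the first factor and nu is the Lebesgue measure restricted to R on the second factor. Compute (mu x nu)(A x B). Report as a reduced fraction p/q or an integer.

For a measurable rectangle A x B, the product measure satisfies
  (mu x nu)(A x B) = mu(A) * nu(B).
  mu(A) = 2.
  nu(B) = 3.
  (mu x nu)(A x B) = 2 * 3 = 6.

6


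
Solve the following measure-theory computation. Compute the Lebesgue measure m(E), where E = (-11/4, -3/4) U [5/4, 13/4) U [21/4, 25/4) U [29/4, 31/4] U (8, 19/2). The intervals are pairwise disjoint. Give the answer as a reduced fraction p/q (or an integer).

For pairwise disjoint intervals, m(union_i I_i) = sum_i m(I_i),
and m is invariant under swapping open/closed endpoints (single points have measure 0).
So m(E) = sum_i (b_i - a_i).
  I_1 has length -3/4 - (-11/4) = 2.
  I_2 has length 13/4 - 5/4 = 2.
  I_3 has length 25/4 - 21/4 = 1.
  I_4 has length 31/4 - 29/4 = 1/2.
  I_5 has length 19/2 - 8 = 3/2.
Summing:
  m(E) = 2 + 2 + 1 + 1/2 + 3/2 = 7.

7


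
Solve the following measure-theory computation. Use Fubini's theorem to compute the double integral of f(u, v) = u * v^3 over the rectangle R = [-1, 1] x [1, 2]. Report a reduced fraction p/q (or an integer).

f(u, v) is a tensor product of a function of u and a function of v, and both factors are bounded continuous (hence Lebesgue integrable) on the rectangle, so Fubini's theorem applies:
  integral_R f d(m x m) = (integral_a1^b1 u du) * (integral_a2^b2 v^3 dv).
Inner integral in u: integral_{-1}^{1} u du = (1^2 - (-1)^2)/2
  = 0.
Inner integral in v: integral_{1}^{2} v^3 dv = (2^4 - 1^4)/4
  = 15/4.
Product: (0) * (15/4) = 0.

0


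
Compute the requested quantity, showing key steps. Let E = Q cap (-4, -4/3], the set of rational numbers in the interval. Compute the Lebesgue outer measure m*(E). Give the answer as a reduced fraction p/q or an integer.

The set Q cap (-4, -4/3] is countable (a subset of the countable set Q). Lebesgue outer measure of any countable set is 0: each singleton {q} has m*({q}) = 0, and by countable subadditivity m*(union_k {q_k}) <= sum_k m*({q_k}) = sum_k 0 = 0. The reverse inequality m*(E) >= 0 is automatic. So m*(Q cap (-4, -4/3]) = 0.

0


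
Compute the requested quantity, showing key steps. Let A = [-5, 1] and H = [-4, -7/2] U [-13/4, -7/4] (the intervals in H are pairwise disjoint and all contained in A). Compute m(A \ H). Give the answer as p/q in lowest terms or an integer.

The ambient interval has length m(A) = 1 - (-5) = 6.
Since the holes are disjoint and sit inside A, by finite additivity
  m(H) = sum_i (b_i - a_i), and m(A \ H) = m(A) - m(H).
Computing the hole measures:
  m(H_1) = -7/2 - (-4) = 1/2.
  m(H_2) = -7/4 - (-13/4) = 3/2.
Summed: m(H) = 1/2 + 3/2 = 2.
So m(A \ H) = 6 - 2 = 4.

4


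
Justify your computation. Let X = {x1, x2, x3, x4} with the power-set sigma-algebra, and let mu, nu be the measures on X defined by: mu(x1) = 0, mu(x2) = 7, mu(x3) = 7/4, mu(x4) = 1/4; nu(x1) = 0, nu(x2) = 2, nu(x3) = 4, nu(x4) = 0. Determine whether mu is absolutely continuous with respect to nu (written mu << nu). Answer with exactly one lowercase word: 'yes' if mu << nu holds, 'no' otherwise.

mu << nu means: every nu-null measurable set is also mu-null; equivalently, for every atom x, if nu({x}) = 0 then mu({x}) = 0.
Checking each atom:
  x1: nu = 0, mu = 0 -> consistent with mu << nu.
  x2: nu = 2 > 0 -> no constraint.
  x3: nu = 4 > 0 -> no constraint.
  x4: nu = 0, mu = 1/4 > 0 -> violates mu << nu.
The atom(s) x4 violate the condition (nu = 0 but mu > 0). Therefore mu is NOT absolutely continuous w.r.t. nu.

no


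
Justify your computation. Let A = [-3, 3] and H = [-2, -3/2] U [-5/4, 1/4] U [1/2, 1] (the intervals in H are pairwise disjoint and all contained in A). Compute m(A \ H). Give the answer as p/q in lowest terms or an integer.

The ambient interval has length m(A) = 3 - (-3) = 6.
Since the holes are disjoint and sit inside A, by finite additivity
  m(H) = sum_i (b_i - a_i), and m(A \ H) = m(A) - m(H).
Computing the hole measures:
  m(H_1) = -3/2 - (-2) = 1/2.
  m(H_2) = 1/4 - (-5/4) = 3/2.
  m(H_3) = 1 - 1/2 = 1/2.
Summed: m(H) = 1/2 + 3/2 + 1/2 = 5/2.
So m(A \ H) = 6 - 5/2 = 7/2.

7/2


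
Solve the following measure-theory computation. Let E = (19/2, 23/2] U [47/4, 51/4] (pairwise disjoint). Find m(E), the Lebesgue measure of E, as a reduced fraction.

For pairwise disjoint intervals, m(union_i I_i) = sum_i m(I_i),
and m is invariant under swapping open/closed endpoints (single points have measure 0).
So m(E) = sum_i (b_i - a_i).
  I_1 has length 23/2 - 19/2 = 2.
  I_2 has length 51/4 - 47/4 = 1.
Summing:
  m(E) = 2 + 1 = 3.

3


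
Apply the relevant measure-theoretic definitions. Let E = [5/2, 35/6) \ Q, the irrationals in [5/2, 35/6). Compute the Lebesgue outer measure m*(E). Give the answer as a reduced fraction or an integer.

The interval I = [5/2, 35/6) has m(I) = 35/6 - 5/2 = 10/3 (endpoints are measure-zero, so open/closed/half-open agree). Write I = (I cap Q) u (I \ Q). The rationals in I are countable, so m*(I cap Q) = 0 (cover each rational by intervals whose total length is arbitrarily small). By countable subadditivity m*(I) <= m*(I cap Q) + m*(I \ Q), hence m*(I \ Q) >= m(I) = 10/3. The reverse inequality m*(I \ Q) <= m*(I) = 10/3 is trivial since (I \ Q) is a subset of I. Therefore m*(I \ Q) = 10/3.

10/3


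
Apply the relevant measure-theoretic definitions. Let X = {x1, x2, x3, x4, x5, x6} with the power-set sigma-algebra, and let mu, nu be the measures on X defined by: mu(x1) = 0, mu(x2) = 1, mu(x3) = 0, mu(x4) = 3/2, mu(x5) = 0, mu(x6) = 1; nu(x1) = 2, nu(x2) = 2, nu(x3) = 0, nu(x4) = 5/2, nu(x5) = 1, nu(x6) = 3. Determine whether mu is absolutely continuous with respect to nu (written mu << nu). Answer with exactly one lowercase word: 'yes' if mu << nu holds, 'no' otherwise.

mu << nu means: every nu-null measurable set is also mu-null; equivalently, for every atom x, if nu({x}) = 0 then mu({x}) = 0.
Checking each atom:
  x1: nu = 2 > 0 -> no constraint.
  x2: nu = 2 > 0 -> no constraint.
  x3: nu = 0, mu = 0 -> consistent with mu << nu.
  x4: nu = 5/2 > 0 -> no constraint.
  x5: nu = 1 > 0 -> no constraint.
  x6: nu = 3 > 0 -> no constraint.
No atom violates the condition. Therefore mu << nu.

yes


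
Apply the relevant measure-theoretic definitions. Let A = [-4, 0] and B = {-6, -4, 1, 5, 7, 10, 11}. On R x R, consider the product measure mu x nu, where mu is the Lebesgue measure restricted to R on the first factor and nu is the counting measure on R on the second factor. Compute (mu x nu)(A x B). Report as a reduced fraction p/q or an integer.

For a measurable rectangle A x B, the product measure satisfies
  (mu x nu)(A x B) = mu(A) * nu(B).
  mu(A) = 4.
  nu(B) = 7.
  (mu x nu)(A x B) = 4 * 7 = 28.

28


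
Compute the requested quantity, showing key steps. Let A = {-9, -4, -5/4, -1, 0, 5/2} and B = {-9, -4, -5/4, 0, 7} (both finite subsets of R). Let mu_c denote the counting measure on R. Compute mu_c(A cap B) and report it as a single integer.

Counting measure on a finite set equals cardinality. mu_c(A cap B) = |A cap B| (elements appearing in both).
Enumerating the elements of A that also lie in B gives 4 element(s).
So mu_c(A cap B) = 4.

4


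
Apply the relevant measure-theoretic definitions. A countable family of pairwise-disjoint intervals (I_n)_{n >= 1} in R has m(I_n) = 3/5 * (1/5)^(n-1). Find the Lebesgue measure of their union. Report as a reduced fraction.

By countable additivity of the Lebesgue measure on pairwise disjoint measurable sets,
  m(union_{n >= 1} I_n) = sum_{n >= 1} m(I_n) = sum_{n >= 1} a * r^(n-1),
  with a = 3/5 and r = 1/5.
Since 0 < r = 1/5 < 1, the geometric series converges:
  sum_{n >= 1} a * r^(n-1) = a / (1 - r).
  = 3/5 / (1 - 1/5)
  = 3/5 / (4/5)
  = 3/4.

3/4


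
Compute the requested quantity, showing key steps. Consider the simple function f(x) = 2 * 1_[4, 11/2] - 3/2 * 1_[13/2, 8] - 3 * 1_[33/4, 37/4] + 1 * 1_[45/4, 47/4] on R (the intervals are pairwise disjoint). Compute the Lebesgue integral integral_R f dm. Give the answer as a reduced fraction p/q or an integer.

For a simple function f = sum_i c_i * 1_{A_i} with disjoint A_i,
  integral f dm = sum_i c_i * m(A_i).
Lengths of the A_i:
  m(A_1) = 11/2 - 4 = 3/2.
  m(A_2) = 8 - 13/2 = 3/2.
  m(A_3) = 37/4 - 33/4 = 1.
  m(A_4) = 47/4 - 45/4 = 1/2.
Contributions c_i * m(A_i):
  (2) * (3/2) = 3.
  (-3/2) * (3/2) = -9/4.
  (-3) * (1) = -3.
  (1) * (1/2) = 1/2.
Total: 3 - 9/4 - 3 + 1/2 = -7/4.

-7/4


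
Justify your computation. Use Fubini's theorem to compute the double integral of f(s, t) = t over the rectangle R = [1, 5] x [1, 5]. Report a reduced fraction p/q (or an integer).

f(s, t) is a tensor product of a function of s and a function of t, and both factors are bounded continuous (hence Lebesgue integrable) on the rectangle, so Fubini's theorem applies:
  integral_R f d(m x m) = (integral_a1^b1 1 ds) * (integral_a2^b2 t dt).
Inner integral in s: integral_{1}^{5} 1 ds = (5^1 - 1^1)/1
  = 4.
Inner integral in t: integral_{1}^{5} t dt = (5^2 - 1^2)/2
  = 12.
Product: (4) * (12) = 48.

48


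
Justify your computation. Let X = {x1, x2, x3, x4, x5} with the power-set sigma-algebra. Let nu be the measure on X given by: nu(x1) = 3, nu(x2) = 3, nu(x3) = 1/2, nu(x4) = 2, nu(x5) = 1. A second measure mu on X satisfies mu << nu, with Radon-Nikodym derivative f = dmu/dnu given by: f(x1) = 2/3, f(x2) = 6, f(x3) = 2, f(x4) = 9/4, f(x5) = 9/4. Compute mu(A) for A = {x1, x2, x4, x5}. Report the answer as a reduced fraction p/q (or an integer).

By the defining property of the Radon-Nikodym derivative, for every measurable set A,
  mu(A) = integral_A f dnu.
Since nu is a discrete measure concentrated on the atoms of X, the integral over A reduces to the sum
  mu(A) = sum_{x in A} f(x) * nu({x}).
Computing each term:
  x1: f(x1) * nu(x1) = 2/3 * 3 = 2.
  x2: f(x2) * nu(x2) = 6 * 3 = 18.
  x4: f(x4) * nu(x4) = 9/4 * 2 = 9/2.
  x5: f(x5) * nu(x5) = 9/4 * 1 = 9/4.
Summing: mu(A) = 2 + 18 + 9/2 + 9/4 = 107/4.

107/4


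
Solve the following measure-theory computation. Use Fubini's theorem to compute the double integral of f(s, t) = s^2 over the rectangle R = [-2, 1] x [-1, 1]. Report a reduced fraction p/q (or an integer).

f(s, t) is a tensor product of a function of s and a function of t, and both factors are bounded continuous (hence Lebesgue integrable) on the rectangle, so Fubini's theorem applies:
  integral_R f d(m x m) = (integral_a1^b1 s^2 ds) * (integral_a2^b2 1 dt).
Inner integral in s: integral_{-2}^{1} s^2 ds = (1^3 - (-2)^3)/3
  = 3.
Inner integral in t: integral_{-1}^{1} 1 dt = (1^1 - (-1)^1)/1
  = 2.
Product: (3) * (2) = 6.

6


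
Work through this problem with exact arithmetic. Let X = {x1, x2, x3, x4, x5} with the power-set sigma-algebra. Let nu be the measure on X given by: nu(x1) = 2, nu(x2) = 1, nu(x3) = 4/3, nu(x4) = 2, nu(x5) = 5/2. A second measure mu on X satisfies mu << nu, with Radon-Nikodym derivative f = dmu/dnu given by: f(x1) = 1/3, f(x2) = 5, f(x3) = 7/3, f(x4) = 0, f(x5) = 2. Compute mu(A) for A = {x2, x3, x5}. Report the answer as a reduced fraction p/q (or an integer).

By the defining property of the Radon-Nikodym derivative, for every measurable set A,
  mu(A) = integral_A f dnu.
Since nu is a discrete measure concentrated on the atoms of X, the integral over A reduces to the sum
  mu(A) = sum_{x in A} f(x) * nu({x}).
Computing each term:
  x2: f(x2) * nu(x2) = 5 * 1 = 5.
  x3: f(x3) * nu(x3) = 7/3 * 4/3 = 28/9.
  x5: f(x5) * nu(x5) = 2 * 5/2 = 5.
Summing: mu(A) = 5 + 28/9 + 5 = 118/9.

118/9


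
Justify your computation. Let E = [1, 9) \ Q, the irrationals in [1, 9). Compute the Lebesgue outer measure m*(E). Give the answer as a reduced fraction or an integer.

The interval I = [1, 9) has m(I) = 9 - 1 = 8 (endpoints are measure-zero, so open/closed/half-open agree). Write I = (I cap Q) u (I \ Q). The rationals in I are countable, so m*(I cap Q) = 0 (cover each rational by intervals whose total length is arbitrarily small). By countable subadditivity m*(I) <= m*(I cap Q) + m*(I \ Q), hence m*(I \ Q) >= m(I) = 8. The reverse inequality m*(I \ Q) <= m*(I) = 8 is trivial since (I \ Q) is a subset of I. Therefore m*(I \ Q) = 8.

8


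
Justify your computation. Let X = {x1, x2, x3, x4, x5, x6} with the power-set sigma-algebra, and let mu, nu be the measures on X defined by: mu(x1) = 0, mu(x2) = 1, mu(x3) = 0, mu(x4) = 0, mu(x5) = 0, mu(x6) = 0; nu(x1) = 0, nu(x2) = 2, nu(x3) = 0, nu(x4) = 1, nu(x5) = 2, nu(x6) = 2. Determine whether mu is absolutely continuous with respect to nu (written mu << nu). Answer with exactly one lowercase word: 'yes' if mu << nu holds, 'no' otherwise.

mu << nu means: every nu-null measurable set is also mu-null; equivalently, for every atom x, if nu({x}) = 0 then mu({x}) = 0.
Checking each atom:
  x1: nu = 0, mu = 0 -> consistent with mu << nu.
  x2: nu = 2 > 0 -> no constraint.
  x3: nu = 0, mu = 0 -> consistent with mu << nu.
  x4: nu = 1 > 0 -> no constraint.
  x5: nu = 2 > 0 -> no constraint.
  x6: nu = 2 > 0 -> no constraint.
No atom violates the condition. Therefore mu << nu.

yes


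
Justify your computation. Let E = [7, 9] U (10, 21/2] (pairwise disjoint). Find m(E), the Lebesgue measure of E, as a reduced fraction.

For pairwise disjoint intervals, m(union_i I_i) = sum_i m(I_i),
and m is invariant under swapping open/closed endpoints (single points have measure 0).
So m(E) = sum_i (b_i - a_i).
  I_1 has length 9 - 7 = 2.
  I_2 has length 21/2 - 10 = 1/2.
Summing:
  m(E) = 2 + 1/2 = 5/2.

5/2


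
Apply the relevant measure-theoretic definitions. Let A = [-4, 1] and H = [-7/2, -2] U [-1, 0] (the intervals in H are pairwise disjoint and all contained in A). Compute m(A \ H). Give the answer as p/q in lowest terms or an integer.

The ambient interval has length m(A) = 1 - (-4) = 5.
Since the holes are disjoint and sit inside A, by finite additivity
  m(H) = sum_i (b_i - a_i), and m(A \ H) = m(A) - m(H).
Computing the hole measures:
  m(H_1) = -2 - (-7/2) = 3/2.
  m(H_2) = 0 - (-1) = 1.
Summed: m(H) = 3/2 + 1 = 5/2.
So m(A \ H) = 5 - 5/2 = 5/2.

5/2


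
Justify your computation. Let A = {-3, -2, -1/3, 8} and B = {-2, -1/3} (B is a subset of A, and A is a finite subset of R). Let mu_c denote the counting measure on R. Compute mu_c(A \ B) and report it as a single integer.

Counting measure assigns mu_c(E) = |E| (number of elements) when E is finite. For B subset A, A \ B is the set of elements of A not in B, so |A \ B| = |A| - |B|.
|A| = 4, |B| = 2, so mu_c(A \ B) = 4 - 2 = 2.

2


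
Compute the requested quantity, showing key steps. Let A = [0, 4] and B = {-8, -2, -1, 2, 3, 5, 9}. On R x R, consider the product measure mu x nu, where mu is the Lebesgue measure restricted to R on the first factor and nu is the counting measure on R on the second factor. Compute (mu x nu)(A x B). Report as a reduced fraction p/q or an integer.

For a measurable rectangle A x B, the product measure satisfies
  (mu x nu)(A x B) = mu(A) * nu(B).
  mu(A) = 4.
  nu(B) = 7.
  (mu x nu)(A x B) = 4 * 7 = 28.

28


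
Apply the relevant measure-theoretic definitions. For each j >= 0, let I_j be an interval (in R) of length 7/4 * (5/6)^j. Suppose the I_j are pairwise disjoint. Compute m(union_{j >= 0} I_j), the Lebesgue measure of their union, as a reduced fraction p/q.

By countable additivity of the Lebesgue measure on pairwise disjoint measurable sets,
  m(union_{j >= 0} I_j) = sum_{j >= 0} m(I_j) = sum_{j >= 0} a * r^j,
  with a = 7/4 and r = 5/6.
Since 0 < r = 5/6 < 1, the geometric series converges:
  sum_{j >= 0} a * r^j = a / (1 - r).
  = 7/4 / (1 - 5/6)
  = 7/4 / (1/6)
  = 21/2.

21/2


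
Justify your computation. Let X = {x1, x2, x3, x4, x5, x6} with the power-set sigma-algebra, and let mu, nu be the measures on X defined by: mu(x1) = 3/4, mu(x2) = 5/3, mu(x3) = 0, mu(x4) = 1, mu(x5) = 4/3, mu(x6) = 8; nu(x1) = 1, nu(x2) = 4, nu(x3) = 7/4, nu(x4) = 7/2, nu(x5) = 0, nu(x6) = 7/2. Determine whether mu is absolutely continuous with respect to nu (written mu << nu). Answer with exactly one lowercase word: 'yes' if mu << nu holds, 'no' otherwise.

mu << nu means: every nu-null measurable set is also mu-null; equivalently, for every atom x, if nu({x}) = 0 then mu({x}) = 0.
Checking each atom:
  x1: nu = 1 > 0 -> no constraint.
  x2: nu = 4 > 0 -> no constraint.
  x3: nu = 7/4 > 0 -> no constraint.
  x4: nu = 7/2 > 0 -> no constraint.
  x5: nu = 0, mu = 4/3 > 0 -> violates mu << nu.
  x6: nu = 7/2 > 0 -> no constraint.
The atom(s) x5 violate the condition (nu = 0 but mu > 0). Therefore mu is NOT absolutely continuous w.r.t. nu.

no


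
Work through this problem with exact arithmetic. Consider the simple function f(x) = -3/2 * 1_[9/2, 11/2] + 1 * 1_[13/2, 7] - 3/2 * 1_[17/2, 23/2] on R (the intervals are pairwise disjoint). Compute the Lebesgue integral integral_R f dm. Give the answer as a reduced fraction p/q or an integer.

For a simple function f = sum_i c_i * 1_{A_i} with disjoint A_i,
  integral f dm = sum_i c_i * m(A_i).
Lengths of the A_i:
  m(A_1) = 11/2 - 9/2 = 1.
  m(A_2) = 7 - 13/2 = 1/2.
  m(A_3) = 23/2 - 17/2 = 3.
Contributions c_i * m(A_i):
  (-3/2) * (1) = -3/2.
  (1) * (1/2) = 1/2.
  (-3/2) * (3) = -9/2.
Total: -3/2 + 1/2 - 9/2 = -11/2.

-11/2


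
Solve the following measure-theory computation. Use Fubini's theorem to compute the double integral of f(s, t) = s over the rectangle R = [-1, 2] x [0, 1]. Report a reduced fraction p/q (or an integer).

f(s, t) is a tensor product of a function of s and a function of t, and both factors are bounded continuous (hence Lebesgue integrable) on the rectangle, so Fubini's theorem applies:
  integral_R f d(m x m) = (integral_a1^b1 s ds) * (integral_a2^b2 1 dt).
Inner integral in s: integral_{-1}^{2} s ds = (2^2 - (-1)^2)/2
  = 3/2.
Inner integral in t: integral_{0}^{1} 1 dt = (1^1 - 0^1)/1
  = 1.
Product: (3/2) * (1) = 3/2.

3/2


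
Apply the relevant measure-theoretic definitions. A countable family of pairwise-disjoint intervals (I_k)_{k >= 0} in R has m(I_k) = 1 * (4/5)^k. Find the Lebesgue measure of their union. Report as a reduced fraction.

By countable additivity of the Lebesgue measure on pairwise disjoint measurable sets,
  m(union_{k >= 0} I_k) = sum_{k >= 0} m(I_k) = sum_{k >= 0} a * r^k,
  with a = 1 and r = 4/5.
Since 0 < r = 4/5 < 1, the geometric series converges:
  sum_{k >= 0} a * r^k = a / (1 - r).
  = 1 / (1 - 4/5)
  = 1 / (1/5)
  = 5.

5


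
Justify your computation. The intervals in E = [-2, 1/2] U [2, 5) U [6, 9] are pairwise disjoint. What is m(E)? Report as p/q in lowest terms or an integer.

For pairwise disjoint intervals, m(union_i I_i) = sum_i m(I_i),
and m is invariant under swapping open/closed endpoints (single points have measure 0).
So m(E) = sum_i (b_i - a_i).
  I_1 has length 1/2 - (-2) = 5/2.
  I_2 has length 5 - 2 = 3.
  I_3 has length 9 - 6 = 3.
Summing:
  m(E) = 5/2 + 3 + 3 = 17/2.

17/2


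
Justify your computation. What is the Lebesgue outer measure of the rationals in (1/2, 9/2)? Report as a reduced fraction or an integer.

E = Q cap (1/2, 9/2) is a subset of Q, which is countable. Enumerate Q = {q_1, q_2, ...}; for any eps > 0, cover q_k by the open interval (q_k - eps/2^(k+1), q_k + eps/2^(k+1)), of length eps/2^k. The total cover length is sum_{k>=1} eps/2^k = eps. Hence m*(E) <= m*(Q) <= eps for every eps > 0, and since outer measure is non-negative, m*(E) = 0.

0


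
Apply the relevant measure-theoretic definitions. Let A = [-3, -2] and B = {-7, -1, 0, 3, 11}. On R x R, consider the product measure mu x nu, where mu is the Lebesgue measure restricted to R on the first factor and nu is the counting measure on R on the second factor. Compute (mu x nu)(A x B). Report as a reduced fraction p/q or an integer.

For a measurable rectangle A x B, the product measure satisfies
  (mu x nu)(A x B) = mu(A) * nu(B).
  mu(A) = 1.
  nu(B) = 5.
  (mu x nu)(A x B) = 1 * 5 = 5.

5


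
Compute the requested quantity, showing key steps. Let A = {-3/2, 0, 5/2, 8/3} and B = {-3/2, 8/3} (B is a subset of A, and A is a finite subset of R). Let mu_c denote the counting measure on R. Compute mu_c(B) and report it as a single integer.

Counting measure assigns mu_c(E) = |E| (number of elements) when E is finite.
B has 2 element(s), so mu_c(B) = 2.

2


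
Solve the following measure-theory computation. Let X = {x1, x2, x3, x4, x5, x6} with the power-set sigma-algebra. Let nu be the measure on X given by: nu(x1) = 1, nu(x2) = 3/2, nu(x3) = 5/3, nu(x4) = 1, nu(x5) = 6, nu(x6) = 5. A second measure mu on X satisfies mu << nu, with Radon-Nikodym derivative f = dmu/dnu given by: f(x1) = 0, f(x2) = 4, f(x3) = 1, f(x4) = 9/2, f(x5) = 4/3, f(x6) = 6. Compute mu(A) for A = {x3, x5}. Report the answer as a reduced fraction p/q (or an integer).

By the defining property of the Radon-Nikodym derivative, for every measurable set A,
  mu(A) = integral_A f dnu.
Since nu is a discrete measure concentrated on the atoms of X, the integral over A reduces to the sum
  mu(A) = sum_{x in A} f(x) * nu({x}).
Computing each term:
  x3: f(x3) * nu(x3) = 1 * 5/3 = 5/3.
  x5: f(x5) * nu(x5) = 4/3 * 6 = 8.
Summing: mu(A) = 5/3 + 8 = 29/3.

29/3


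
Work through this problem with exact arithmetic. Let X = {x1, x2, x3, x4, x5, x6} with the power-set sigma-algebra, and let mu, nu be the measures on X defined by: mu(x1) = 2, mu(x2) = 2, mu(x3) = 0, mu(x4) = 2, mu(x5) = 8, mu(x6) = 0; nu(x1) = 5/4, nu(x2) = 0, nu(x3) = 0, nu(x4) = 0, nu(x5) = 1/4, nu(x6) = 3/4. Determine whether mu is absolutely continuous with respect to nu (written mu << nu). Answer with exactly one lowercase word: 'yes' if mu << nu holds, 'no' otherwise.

mu << nu means: every nu-null measurable set is also mu-null; equivalently, for every atom x, if nu({x}) = 0 then mu({x}) = 0.
Checking each atom:
  x1: nu = 5/4 > 0 -> no constraint.
  x2: nu = 0, mu = 2 > 0 -> violates mu << nu.
  x3: nu = 0, mu = 0 -> consistent with mu << nu.
  x4: nu = 0, mu = 2 > 0 -> violates mu << nu.
  x5: nu = 1/4 > 0 -> no constraint.
  x6: nu = 3/4 > 0 -> no constraint.
The atom(s) x2, x4 violate the condition (nu = 0 but mu > 0). Therefore mu is NOT absolutely continuous w.r.t. nu.

no


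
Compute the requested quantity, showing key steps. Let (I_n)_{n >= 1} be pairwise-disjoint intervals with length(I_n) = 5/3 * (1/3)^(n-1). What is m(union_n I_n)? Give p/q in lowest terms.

By countable additivity of the Lebesgue measure on pairwise disjoint measurable sets,
  m(union_{n >= 1} I_n) = sum_{n >= 1} m(I_n) = sum_{n >= 1} a * r^(n-1),
  with a = 5/3 and r = 1/3.
Since 0 < r = 1/3 < 1, the geometric series converges:
  sum_{n >= 1} a * r^(n-1) = a / (1 - r).
  = 5/3 / (1 - 1/3)
  = 5/3 / (2/3)
  = 5/2.

5/2


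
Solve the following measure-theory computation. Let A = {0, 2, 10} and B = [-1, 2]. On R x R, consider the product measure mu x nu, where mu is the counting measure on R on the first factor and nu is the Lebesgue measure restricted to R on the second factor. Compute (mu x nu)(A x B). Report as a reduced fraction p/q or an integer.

For a measurable rectangle A x B, the product measure satisfies
  (mu x nu)(A x B) = mu(A) * nu(B).
  mu(A) = 3.
  nu(B) = 3.
  (mu x nu)(A x B) = 3 * 3 = 9.

9


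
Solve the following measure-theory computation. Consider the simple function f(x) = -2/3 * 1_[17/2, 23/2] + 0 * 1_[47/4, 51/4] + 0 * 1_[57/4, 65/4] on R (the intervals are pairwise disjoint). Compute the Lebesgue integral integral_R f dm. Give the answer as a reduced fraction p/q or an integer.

For a simple function f = sum_i c_i * 1_{A_i} with disjoint A_i,
  integral f dm = sum_i c_i * m(A_i).
Lengths of the A_i:
  m(A_1) = 23/2 - 17/2 = 3.
  m(A_2) = 51/4 - 47/4 = 1.
  m(A_3) = 65/4 - 57/4 = 2.
Contributions c_i * m(A_i):
  (-2/3) * (3) = -2.
  (0) * (1) = 0.
  (0) * (2) = 0.
Total: -2 + 0 + 0 = -2.

-2


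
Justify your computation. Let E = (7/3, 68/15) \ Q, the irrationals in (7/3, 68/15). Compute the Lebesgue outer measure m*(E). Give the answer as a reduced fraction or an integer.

The interval I = (7/3, 68/15) has m(I) = 68/15 - 7/3 = 11/5 (endpoints are measure-zero, so open/closed/half-open agree). Write I = (I cap Q) u (I \ Q). The rationals in I are countable, so m*(I cap Q) = 0 (cover each rational by intervals whose total length is arbitrarily small). By countable subadditivity m*(I) <= m*(I cap Q) + m*(I \ Q), hence m*(I \ Q) >= m(I) = 11/5. The reverse inequality m*(I \ Q) <= m*(I) = 11/5 is trivial since (I \ Q) is a subset of I. Therefore m*(I \ Q) = 11/5.

11/5


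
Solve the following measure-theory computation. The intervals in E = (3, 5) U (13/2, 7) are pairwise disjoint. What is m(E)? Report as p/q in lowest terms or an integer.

For pairwise disjoint intervals, m(union_i I_i) = sum_i m(I_i),
and m is invariant under swapping open/closed endpoints (single points have measure 0).
So m(E) = sum_i (b_i - a_i).
  I_1 has length 5 - 3 = 2.
  I_2 has length 7 - 13/2 = 1/2.
Summing:
  m(E) = 2 + 1/2 = 5/2.

5/2


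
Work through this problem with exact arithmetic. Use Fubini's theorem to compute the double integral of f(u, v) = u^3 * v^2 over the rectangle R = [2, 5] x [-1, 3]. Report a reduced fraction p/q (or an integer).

f(u, v) is a tensor product of a function of u and a function of v, and both factors are bounded continuous (hence Lebesgue integrable) on the rectangle, so Fubini's theorem applies:
  integral_R f d(m x m) = (integral_a1^b1 u^3 du) * (integral_a2^b2 v^2 dv).
Inner integral in u: integral_{2}^{5} u^3 du = (5^4 - 2^4)/4
  = 609/4.
Inner integral in v: integral_{-1}^{3} v^2 dv = (3^3 - (-1)^3)/3
  = 28/3.
Product: (609/4) * (28/3) = 1421.

1421


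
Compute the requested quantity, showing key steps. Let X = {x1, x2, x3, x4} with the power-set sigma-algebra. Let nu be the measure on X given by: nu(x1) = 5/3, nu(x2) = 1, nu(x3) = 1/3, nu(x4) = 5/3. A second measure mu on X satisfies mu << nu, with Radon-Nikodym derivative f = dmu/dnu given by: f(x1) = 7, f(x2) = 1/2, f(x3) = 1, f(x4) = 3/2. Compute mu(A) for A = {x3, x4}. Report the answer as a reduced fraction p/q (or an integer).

By the defining property of the Radon-Nikodym derivative, for every measurable set A,
  mu(A) = integral_A f dnu.
Since nu is a discrete measure concentrated on the atoms of X, the integral over A reduces to the sum
  mu(A) = sum_{x in A} f(x) * nu({x}).
Computing each term:
  x3: f(x3) * nu(x3) = 1 * 1/3 = 1/3.
  x4: f(x4) * nu(x4) = 3/2 * 5/3 = 5/2.
Summing: mu(A) = 1/3 + 5/2 = 17/6.

17/6


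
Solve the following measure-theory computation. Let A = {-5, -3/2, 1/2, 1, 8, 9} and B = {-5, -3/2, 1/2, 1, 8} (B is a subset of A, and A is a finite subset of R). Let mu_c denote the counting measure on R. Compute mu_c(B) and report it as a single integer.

Counting measure assigns mu_c(E) = |E| (number of elements) when E is finite.
B has 5 element(s), so mu_c(B) = 5.

5


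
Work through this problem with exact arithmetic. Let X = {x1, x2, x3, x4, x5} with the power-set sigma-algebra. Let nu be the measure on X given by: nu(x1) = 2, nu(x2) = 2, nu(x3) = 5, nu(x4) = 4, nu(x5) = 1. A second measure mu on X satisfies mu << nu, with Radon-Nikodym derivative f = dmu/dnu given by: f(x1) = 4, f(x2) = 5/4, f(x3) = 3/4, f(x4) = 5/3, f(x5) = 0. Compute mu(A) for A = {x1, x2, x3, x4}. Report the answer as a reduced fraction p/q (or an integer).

By the defining property of the Radon-Nikodym derivative, for every measurable set A,
  mu(A) = integral_A f dnu.
Since nu is a discrete measure concentrated on the atoms of X, the integral over A reduces to the sum
  mu(A) = sum_{x in A} f(x) * nu({x}).
Computing each term:
  x1: f(x1) * nu(x1) = 4 * 2 = 8.
  x2: f(x2) * nu(x2) = 5/4 * 2 = 5/2.
  x3: f(x3) * nu(x3) = 3/4 * 5 = 15/4.
  x4: f(x4) * nu(x4) = 5/3 * 4 = 20/3.
Summing: mu(A) = 8 + 5/2 + 15/4 + 20/3 = 251/12.

251/12


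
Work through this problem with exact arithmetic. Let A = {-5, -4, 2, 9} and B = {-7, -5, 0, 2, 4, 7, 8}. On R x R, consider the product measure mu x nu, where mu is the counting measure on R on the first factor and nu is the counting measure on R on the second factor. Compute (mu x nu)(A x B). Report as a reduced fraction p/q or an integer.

For a measurable rectangle A x B, the product measure satisfies
  (mu x nu)(A x B) = mu(A) * nu(B).
  mu(A) = 4.
  nu(B) = 7.
  (mu x nu)(A x B) = 4 * 7 = 28.

28


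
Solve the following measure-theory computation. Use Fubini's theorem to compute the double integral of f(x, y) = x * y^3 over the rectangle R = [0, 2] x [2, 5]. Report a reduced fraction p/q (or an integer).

f(x, y) is a tensor product of a function of x and a function of y, and both factors are bounded continuous (hence Lebesgue integrable) on the rectangle, so Fubini's theorem applies:
  integral_R f d(m x m) = (integral_a1^b1 x dx) * (integral_a2^b2 y^3 dy).
Inner integral in x: integral_{0}^{2} x dx = (2^2 - 0^2)/2
  = 2.
Inner integral in y: integral_{2}^{5} y^3 dy = (5^4 - 2^4)/4
  = 609/4.
Product: (2) * (609/4) = 609/2.

609/2


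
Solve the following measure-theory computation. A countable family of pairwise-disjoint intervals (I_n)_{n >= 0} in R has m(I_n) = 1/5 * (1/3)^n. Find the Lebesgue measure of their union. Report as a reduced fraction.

By countable additivity of the Lebesgue measure on pairwise disjoint measurable sets,
  m(union_{n >= 0} I_n) = sum_{n >= 0} m(I_n) = sum_{n >= 0} a * r^n,
  with a = 1/5 and r = 1/3.
Since 0 < r = 1/3 < 1, the geometric series converges:
  sum_{n >= 0} a * r^n = a / (1 - r).
  = 1/5 / (1 - 1/3)
  = 1/5 / (2/3)
  = 3/10.

3/10


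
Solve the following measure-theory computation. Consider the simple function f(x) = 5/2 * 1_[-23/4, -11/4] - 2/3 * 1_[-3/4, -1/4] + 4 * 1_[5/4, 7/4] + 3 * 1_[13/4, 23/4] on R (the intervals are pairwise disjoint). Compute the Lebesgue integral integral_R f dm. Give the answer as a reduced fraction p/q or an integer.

For a simple function f = sum_i c_i * 1_{A_i} with disjoint A_i,
  integral f dm = sum_i c_i * m(A_i).
Lengths of the A_i:
  m(A_1) = -11/4 - (-23/4) = 3.
  m(A_2) = -1/4 - (-3/4) = 1/2.
  m(A_3) = 7/4 - 5/4 = 1/2.
  m(A_4) = 23/4 - 13/4 = 5/2.
Contributions c_i * m(A_i):
  (5/2) * (3) = 15/2.
  (-2/3) * (1/2) = -1/3.
  (4) * (1/2) = 2.
  (3) * (5/2) = 15/2.
Total: 15/2 - 1/3 + 2 + 15/2 = 50/3.

50/3


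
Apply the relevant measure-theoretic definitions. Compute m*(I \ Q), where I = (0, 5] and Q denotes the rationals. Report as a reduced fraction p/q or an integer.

The interval I = (0, 5] has m(I) = 5 - 0 = 5 (endpoints are measure-zero, so open/closed/half-open agree). Write I = (I cap Q) u (I \ Q). The rationals in I are countable, so m*(I cap Q) = 0 (cover each rational by intervals whose total length is arbitrarily small). By countable subadditivity m*(I) <= m*(I cap Q) + m*(I \ Q), hence m*(I \ Q) >= m(I) = 5. The reverse inequality m*(I \ Q) <= m*(I) = 5 is trivial since (I \ Q) is a subset of I. Therefore m*(I \ Q) = 5.

5


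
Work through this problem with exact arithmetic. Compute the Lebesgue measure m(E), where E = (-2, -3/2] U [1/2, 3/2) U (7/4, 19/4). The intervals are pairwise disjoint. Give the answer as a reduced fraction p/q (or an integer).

For pairwise disjoint intervals, m(union_i I_i) = sum_i m(I_i),
and m is invariant under swapping open/closed endpoints (single points have measure 0).
So m(E) = sum_i (b_i - a_i).
  I_1 has length -3/2 - (-2) = 1/2.
  I_2 has length 3/2 - 1/2 = 1.
  I_3 has length 19/4 - 7/4 = 3.
Summing:
  m(E) = 1/2 + 1 + 3 = 9/2.

9/2


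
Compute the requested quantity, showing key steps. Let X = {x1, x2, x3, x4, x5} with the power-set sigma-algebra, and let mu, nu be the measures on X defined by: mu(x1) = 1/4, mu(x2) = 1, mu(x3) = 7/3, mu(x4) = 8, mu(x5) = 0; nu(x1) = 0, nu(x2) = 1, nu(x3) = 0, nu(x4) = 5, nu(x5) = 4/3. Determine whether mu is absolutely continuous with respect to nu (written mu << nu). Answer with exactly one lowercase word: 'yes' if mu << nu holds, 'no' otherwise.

mu << nu means: every nu-null measurable set is also mu-null; equivalently, for every atom x, if nu({x}) = 0 then mu({x}) = 0.
Checking each atom:
  x1: nu = 0, mu = 1/4 > 0 -> violates mu << nu.
  x2: nu = 1 > 0 -> no constraint.
  x3: nu = 0, mu = 7/3 > 0 -> violates mu << nu.
  x4: nu = 5 > 0 -> no constraint.
  x5: nu = 4/3 > 0 -> no constraint.
The atom(s) x1, x3 violate the condition (nu = 0 but mu > 0). Therefore mu is NOT absolutely continuous w.r.t. nu.

no


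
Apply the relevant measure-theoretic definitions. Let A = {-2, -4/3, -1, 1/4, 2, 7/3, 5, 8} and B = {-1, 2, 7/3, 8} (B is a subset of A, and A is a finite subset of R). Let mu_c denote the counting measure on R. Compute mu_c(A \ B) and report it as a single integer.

Counting measure assigns mu_c(E) = |E| (number of elements) when E is finite. For B subset A, A \ B is the set of elements of A not in B, so |A \ B| = |A| - |B|.
|A| = 8, |B| = 4, so mu_c(A \ B) = 8 - 4 = 4.

4


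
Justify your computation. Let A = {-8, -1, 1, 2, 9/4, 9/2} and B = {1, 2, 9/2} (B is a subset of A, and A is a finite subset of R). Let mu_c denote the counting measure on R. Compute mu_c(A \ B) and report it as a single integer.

Counting measure assigns mu_c(E) = |E| (number of elements) when E is finite. For B subset A, A \ B is the set of elements of A not in B, so |A \ B| = |A| - |B|.
|A| = 6, |B| = 3, so mu_c(A \ B) = 6 - 3 = 3.

3


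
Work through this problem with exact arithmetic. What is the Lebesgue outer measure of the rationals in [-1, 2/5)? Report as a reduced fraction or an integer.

E = Q cap [-1, 2/5) is a subset of Q, which is countable. Enumerate Q = {q_1, q_2, ...}; for any eps > 0, cover q_k by the open interval (q_k - eps/2^(k+1), q_k + eps/2^(k+1)), of length eps/2^k. The total cover length is sum_{k>=1} eps/2^k = eps. Hence m*(E) <= m*(Q) <= eps for every eps > 0, and since outer measure is non-negative, m*(E) = 0.

0
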